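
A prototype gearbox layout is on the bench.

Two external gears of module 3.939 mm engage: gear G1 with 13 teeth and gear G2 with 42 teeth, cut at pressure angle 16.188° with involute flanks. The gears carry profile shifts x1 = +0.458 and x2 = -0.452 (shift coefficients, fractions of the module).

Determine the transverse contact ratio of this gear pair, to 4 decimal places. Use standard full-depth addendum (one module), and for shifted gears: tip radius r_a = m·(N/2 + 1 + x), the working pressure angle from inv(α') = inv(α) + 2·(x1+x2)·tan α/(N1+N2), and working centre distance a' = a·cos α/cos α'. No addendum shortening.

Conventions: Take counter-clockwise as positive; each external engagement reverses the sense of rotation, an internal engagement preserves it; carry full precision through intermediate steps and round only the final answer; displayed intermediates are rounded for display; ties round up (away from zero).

class = single-mesh tooth geometry [involute pair 13T × 42T, m = 3.939]
base radii: r_b1 = 24.588375, r_b2 = 79.439365
tip radii: r_a1 = 31.346562, r_a2 = 84.877572
inv(α') = inv(16.188°) + 2·(+0.458-0.452)·tan α/(13+42) = 0.00782919  ⇒  α' = 16.23094°
a' = a·cos α / cos α' = 108.3225·cos 16.188°/cos 16.23094° = 108.346104
action lengths: √(r_a1²−r_b1²) = 19.442705, √(r_a2²−r_b2²) = 29.892968
base pitch p_b = π·m·cos α = 11.884101
CR = (19.442705 + 29.892968 − 108.346104·sin 16.23094°)/11.884101 = 1.603141
contact ratio ≈ 1.6031

1.6031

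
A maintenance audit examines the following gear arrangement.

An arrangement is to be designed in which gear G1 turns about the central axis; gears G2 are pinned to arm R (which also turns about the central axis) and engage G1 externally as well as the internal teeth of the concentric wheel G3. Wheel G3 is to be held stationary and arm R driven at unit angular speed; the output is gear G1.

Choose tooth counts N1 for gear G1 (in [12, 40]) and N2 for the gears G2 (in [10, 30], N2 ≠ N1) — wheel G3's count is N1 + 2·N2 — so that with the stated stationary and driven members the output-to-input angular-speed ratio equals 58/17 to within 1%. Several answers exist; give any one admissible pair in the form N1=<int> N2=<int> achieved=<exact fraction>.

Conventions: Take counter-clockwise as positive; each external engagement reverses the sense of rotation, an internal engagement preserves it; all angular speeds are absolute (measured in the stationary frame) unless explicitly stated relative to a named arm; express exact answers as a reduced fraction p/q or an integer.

class = planetary set [ratio 58/17 wanted; Willis about the carrier]
Willis with ω_ring = 0: ω_sun/ω_arm = (N1+N3)/N1; set equal to 58/17  ⇒  N3/N1 = 58/17 − 1 = 41/17
N3 = N1 + 2·N2  ⇒  N2/N1 = (N3/N1 − 1)/2 = (41/17 − 1)/2 = 12/17
smallest multiple with N1 ≥ 12 and N2 ≥ 10: k = 1  ⇒  N1 = 1·17 = 17, N2 = 1·12 = 12 (N1 ≤ 40, N2 ≤ 30, N2 ≠ N1 ✓), N3 = 17 + 2·12 = 41
check: (N1+N3)/N1 with N1 = 17, N3 = 41 gives 58/17; |achieved − target| = 0 ≤ 29/850 ✓

N1=17 N2=12 achieved=58/17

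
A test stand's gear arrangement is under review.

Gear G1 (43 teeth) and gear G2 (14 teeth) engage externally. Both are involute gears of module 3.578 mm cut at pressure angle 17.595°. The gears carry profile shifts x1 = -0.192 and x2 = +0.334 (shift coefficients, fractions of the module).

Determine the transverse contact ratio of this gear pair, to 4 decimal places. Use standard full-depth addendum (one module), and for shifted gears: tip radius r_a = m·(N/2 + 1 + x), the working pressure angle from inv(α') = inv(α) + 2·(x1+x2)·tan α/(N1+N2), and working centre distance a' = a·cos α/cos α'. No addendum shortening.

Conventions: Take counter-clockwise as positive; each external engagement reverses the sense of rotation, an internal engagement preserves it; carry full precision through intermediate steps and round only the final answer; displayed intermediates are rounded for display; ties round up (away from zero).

single-mesh involute tooth geometry (43T engaging 14T at module 3.578)
base radii: r_b1 = 73.328128, r_b2 = 23.874274
tip radii: r_a1 = 79.818024, r_a2 = 29.819052
inv(α') = inv(17.595°) + 2·(-0.192+0.334)·tan α/(43+14) = 0.01161201  ⇒  α' = 18.45001°
a' = a·cos α / cos α' = 101.9730·cos 17.595°/cos 18.45001° = 102.469309
action lengths: √(r_a1²−r_b1²) = 31.526221, √(r_a2²−r_b2²) = 17.866026
base pitch p_b = π·m·cos α = 10.714749
CR = (31.526221 + 17.866026 − 102.469309·sin 18.45001°)/10.714749 = 1.583150
contact ratio ≈ 1.5832

1.5832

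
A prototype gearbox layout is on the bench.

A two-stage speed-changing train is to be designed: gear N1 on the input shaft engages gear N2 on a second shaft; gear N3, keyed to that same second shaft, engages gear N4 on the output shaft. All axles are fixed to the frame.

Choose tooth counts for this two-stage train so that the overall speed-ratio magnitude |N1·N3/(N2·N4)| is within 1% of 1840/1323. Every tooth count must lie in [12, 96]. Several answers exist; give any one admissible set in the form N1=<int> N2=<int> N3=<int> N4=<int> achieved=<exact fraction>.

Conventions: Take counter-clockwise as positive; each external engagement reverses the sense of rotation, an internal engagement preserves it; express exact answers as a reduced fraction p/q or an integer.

N1=20 N2=21 N3=92 N4=63 achieved=1840/1323

topology: fixed-axis compound train — 2 stages, target 1840/1323
target = 1840/1323 in lowest terms: an exact hit needs N1·N3 = k·1840 and N2·N4 = k·1323 for one integer k, every count in [12, 96]; additionally prefer no 1:1 stage (N1 ≠ N2, N3 ≠ N4)
k = 1: N1·N3 = 1840 = 20·92, N2·N4 = 1323 = 21·63
achieved = 20·92/(21·63) = 1840/1323; |achieved − target| = 0 ≤ 92/6615 ✓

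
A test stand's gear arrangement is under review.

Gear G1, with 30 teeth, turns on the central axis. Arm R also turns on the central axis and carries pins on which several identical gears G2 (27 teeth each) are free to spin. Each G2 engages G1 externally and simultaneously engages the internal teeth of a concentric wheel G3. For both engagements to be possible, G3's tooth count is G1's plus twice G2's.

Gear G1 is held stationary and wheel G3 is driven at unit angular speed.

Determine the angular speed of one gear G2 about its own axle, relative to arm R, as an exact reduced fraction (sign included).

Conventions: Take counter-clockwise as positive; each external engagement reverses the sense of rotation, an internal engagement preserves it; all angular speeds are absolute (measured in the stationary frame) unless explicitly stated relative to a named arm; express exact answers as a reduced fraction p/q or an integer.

140/171

planetary set (30T centre, 27T on arm, 84T internal) — Willis relation
ring teeth: 30 + 2·27 = 84
30(ω_sun−ω_arm) = −84(ω_ring−ω_arm),  ω_sun = 0, ω_ring = 1
30(0−ω_arm) = −84(1−ω_arm)  ⇒  114·ω_arm = 84  ⇒  ω_arm = 14/19
sun–planet mesh: 30·(0−14/19) = −27·(ω_p−ω_arm)  ⇒  ω_p−ω_arm = 140/171
exact speed ratio = 140/171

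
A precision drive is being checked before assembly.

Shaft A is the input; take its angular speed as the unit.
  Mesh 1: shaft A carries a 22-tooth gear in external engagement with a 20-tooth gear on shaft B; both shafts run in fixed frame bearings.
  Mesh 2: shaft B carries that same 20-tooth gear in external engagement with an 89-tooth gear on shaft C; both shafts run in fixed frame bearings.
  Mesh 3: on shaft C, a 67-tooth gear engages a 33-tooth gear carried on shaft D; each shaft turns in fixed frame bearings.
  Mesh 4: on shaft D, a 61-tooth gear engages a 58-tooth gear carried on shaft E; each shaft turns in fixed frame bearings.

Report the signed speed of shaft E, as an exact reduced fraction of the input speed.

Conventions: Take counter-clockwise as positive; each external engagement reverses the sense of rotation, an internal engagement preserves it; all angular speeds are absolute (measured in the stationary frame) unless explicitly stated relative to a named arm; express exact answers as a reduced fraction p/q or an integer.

4087/7743

4-mesh fixed-axis compound train (all bearings frame-fixed)
mesh 1 [22T→20T]: |ω|/ω_in = 1×22/20 = 11/10, sense flips to −
mesh 2 [20T→89T]: |ω|/ω_in = (11/10)×20/89 = 22/89, sense flips to +
mesh 3 [67T→33T]: |ω|/ω_in = (22/89)×67/33 = 134/267, sense flips to −
mesh 4 [61T→58T]: |ω|/ω_in = (134/267)×61/58 = 4087/7743, sense flips to +
signed output speed (× input speed) = 4087/7743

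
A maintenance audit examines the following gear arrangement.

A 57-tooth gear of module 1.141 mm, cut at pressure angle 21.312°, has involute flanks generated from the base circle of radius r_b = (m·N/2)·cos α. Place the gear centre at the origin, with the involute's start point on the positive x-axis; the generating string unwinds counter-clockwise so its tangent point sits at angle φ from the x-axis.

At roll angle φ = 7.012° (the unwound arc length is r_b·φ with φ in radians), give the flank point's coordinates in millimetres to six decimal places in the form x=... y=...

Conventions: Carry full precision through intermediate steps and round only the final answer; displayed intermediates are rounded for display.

x=30.520747 y=0.018482

class = single-mesh tooth geometry [base-circle involute, m = 1.141, 57T]
pitch radius r_p = m·N/2 = 1.141·57/2 = 32.518500
base radius r_b = r_p·cos α = 32.518500·cos 21.312° = 30.294727
roll angle φ = 7.012° = 0.12238249 rad
x = r_b·(cos φ + φ·sin φ) = 30.520747
y = r_b·(sin φ − φ·cos φ) = 0.018482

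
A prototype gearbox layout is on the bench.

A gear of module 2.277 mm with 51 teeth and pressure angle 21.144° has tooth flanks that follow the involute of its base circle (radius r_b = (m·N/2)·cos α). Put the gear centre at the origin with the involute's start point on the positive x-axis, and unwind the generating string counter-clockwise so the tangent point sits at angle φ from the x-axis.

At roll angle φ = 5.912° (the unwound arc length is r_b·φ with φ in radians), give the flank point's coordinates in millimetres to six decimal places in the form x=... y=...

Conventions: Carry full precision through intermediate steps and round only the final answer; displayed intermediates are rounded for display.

recognized (one wheel, involute flank): single-mesh tooth geometry, m = 2.277, N = 51
pitch radius r_p = m·N/2 = 2.277·51/2 = 58.063500
base radius r_b = r_p·cos α = 58.063500·cos 21.144° = 54.154479
roll angle φ = 5.912° = 0.10318387 rad
x = r_b·(cos φ + φ·sin φ) = 54.442002
y = r_b·(sin φ − φ·cos φ) = 0.019810

x=54.442002 y=0.019810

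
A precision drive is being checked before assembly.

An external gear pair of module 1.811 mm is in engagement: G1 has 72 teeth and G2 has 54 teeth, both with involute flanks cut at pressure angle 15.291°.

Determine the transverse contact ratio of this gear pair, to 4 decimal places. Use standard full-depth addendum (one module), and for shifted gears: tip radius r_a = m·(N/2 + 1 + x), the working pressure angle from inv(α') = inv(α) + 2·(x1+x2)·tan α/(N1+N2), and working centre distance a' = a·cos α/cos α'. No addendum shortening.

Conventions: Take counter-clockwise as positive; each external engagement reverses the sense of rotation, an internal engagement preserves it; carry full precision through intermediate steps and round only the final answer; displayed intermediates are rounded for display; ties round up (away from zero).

topology: single-mesh involute geometry — m = 1.811, 72T/54T pair
base radii: r_b1 = 62.887987, r_b2 = 47.165990
tip radii: r_a1 = 67.007000, r_a2 = 50.708000
no profile shift: α' = α, a' = a
action lengths: √(r_a1²−r_b1²) = 23.130913, √(r_a2²−r_b2²) = 18.619093
base pitch p_b = π·m·cos α = 5.488012
CR = (23.130913 + 18.619093 − 114.093000·sin 15.29100°)/5.488012 = 2.124854
contact ratio ≈ 2.1249

2.1249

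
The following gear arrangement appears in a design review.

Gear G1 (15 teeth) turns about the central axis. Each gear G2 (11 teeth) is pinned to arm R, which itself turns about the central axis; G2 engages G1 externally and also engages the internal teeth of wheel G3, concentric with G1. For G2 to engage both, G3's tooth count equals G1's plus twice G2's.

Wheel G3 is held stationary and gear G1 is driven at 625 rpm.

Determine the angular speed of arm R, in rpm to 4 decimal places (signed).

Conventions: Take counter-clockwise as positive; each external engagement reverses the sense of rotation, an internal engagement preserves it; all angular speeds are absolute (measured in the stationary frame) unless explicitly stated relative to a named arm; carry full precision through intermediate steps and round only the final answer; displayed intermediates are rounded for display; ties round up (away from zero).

recognized (axles ride arm R): planetary set, 15/11/37 teeth
normalise by the input: solve with ω_sun = 1, then scale by 625 rpm
ring teeth: 15 + 2·11 = 37
15(ω_sun−ω_arm) = −37(ω_ring−ω_arm),  ω_ring = 0, ω_sun = 1
15(1−ω_arm) = −37(0−ω_arm)  ⇒  52·ω_arm = 15  ⇒  ω_arm = 15/52
scale: ω_arm = 15/52 × 625 rpm = +180.2885 rpm

+180.2885 rpm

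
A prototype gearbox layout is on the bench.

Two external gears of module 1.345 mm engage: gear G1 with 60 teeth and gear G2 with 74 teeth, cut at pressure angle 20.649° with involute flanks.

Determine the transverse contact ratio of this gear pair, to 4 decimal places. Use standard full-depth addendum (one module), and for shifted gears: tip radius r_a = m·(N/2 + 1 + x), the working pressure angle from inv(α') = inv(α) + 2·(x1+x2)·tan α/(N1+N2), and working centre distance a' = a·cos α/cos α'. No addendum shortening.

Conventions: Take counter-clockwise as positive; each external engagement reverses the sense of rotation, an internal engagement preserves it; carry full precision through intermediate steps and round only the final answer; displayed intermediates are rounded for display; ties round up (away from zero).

1.7631

topology: single-mesh involute geometry — m = 1.345, 60T/74T pair
base radii: r_b1 = 37.757847, r_b2 = 46.568012
tip radii: r_a1 = 41.695000, r_a2 = 51.110000
no profile shift: α' = α, a' = a
action lengths: √(r_a1²−r_b1²) = 17.686662, √(r_a2²−r_b2²) = 21.063058
base pitch p_b = π·m·cos α = 3.953993
CR = (17.686662 + 21.063058 − 90.115000·sin 20.64900°)/3.953993 = 1.763125
contact ratio ≈ 1.7631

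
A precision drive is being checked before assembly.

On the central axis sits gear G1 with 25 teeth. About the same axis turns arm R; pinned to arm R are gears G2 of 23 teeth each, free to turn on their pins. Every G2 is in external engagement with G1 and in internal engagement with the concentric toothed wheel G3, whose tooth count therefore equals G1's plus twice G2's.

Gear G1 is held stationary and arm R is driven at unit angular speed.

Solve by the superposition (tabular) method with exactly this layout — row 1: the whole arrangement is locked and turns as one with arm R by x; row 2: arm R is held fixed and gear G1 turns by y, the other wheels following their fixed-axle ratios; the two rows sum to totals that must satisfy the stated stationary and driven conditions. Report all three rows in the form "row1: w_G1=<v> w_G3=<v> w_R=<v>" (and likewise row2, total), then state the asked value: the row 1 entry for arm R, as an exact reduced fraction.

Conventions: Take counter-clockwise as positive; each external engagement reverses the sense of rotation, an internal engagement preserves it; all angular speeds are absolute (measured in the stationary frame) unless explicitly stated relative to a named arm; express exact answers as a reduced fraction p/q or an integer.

class = planetary set [G3 = 25+2·23 = 71; Willis about the carrier]
row 1 (train locked, turned with arm): all members turn x
row 2: sun turns y, ring = −(25/71)·y, arm 0
boundary: total ω_sun = x + y = 0 and total ω_arm = x = 1  ⇒  y = -1, x = 1
row 2 ring = −(25/71)·(-1) = 25/71
totals (row 1 + row 2): sun 1 + (-1) = 0, ring 1 + 25/71 = 96/71, arm 1 + 0 = 1
asked cell (row1, arm) = 1

row1: w_G1=1 w_G3=1 w_R=1
row2: w_G1=-1 w_G3=25/71 w_R=0
total: w_G1=0 w_G3=96/71 w_R=1
asked value: 1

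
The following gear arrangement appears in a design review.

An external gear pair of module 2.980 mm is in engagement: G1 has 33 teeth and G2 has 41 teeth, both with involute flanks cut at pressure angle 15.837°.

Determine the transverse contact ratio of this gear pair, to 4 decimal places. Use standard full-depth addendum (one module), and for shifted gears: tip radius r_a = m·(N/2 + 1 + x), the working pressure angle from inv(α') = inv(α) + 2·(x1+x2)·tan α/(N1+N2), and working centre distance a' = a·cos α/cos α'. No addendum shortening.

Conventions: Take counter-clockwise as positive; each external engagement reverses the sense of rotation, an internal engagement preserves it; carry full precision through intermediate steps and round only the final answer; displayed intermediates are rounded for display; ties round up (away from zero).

1.9294

single-mesh involute tooth geometry (33T engaging 41T at module 2.980)
base radii: r_b1 = 47.303603, r_b2 = 58.771143
tip radii: r_a1 = 52.150000, r_a2 = 64.070000
no profile shift: α' = α, a' = a
action lengths: √(r_a1²−r_b1²) = 21.954307, √(r_a2²−r_b2²) = 25.513087
base pitch p_b = π·m·cos α = 9.006585
CR = (21.954307 + 25.513087 − 110.260000·sin 15.83700°)/9.006585 = 1.929396
contact ratio ≈ 1.9294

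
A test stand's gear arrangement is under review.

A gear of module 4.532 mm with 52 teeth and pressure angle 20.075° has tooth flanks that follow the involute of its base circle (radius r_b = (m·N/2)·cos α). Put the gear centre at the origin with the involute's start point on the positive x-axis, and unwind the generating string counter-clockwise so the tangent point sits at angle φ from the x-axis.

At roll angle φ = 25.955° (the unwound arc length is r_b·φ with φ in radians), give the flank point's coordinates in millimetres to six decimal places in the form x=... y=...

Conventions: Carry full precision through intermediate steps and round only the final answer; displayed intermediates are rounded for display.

recognized (one wheel, involute flank): single-mesh tooth geometry, m = 4.532, N = 52
pitch radius r_p = m·N/2 = 4.532·52/2 = 117.832000
base radius r_b = r_p·cos α = 117.832000·cos 20.075° = 110.673012
roll angle φ = 25.955° = 0.45300021 rad
x = r_b·(cos φ + φ·sin φ) = 121.452613
y = r_b·(sin φ − φ·cos φ) = 3.359520

x=121.452613 y=3.359520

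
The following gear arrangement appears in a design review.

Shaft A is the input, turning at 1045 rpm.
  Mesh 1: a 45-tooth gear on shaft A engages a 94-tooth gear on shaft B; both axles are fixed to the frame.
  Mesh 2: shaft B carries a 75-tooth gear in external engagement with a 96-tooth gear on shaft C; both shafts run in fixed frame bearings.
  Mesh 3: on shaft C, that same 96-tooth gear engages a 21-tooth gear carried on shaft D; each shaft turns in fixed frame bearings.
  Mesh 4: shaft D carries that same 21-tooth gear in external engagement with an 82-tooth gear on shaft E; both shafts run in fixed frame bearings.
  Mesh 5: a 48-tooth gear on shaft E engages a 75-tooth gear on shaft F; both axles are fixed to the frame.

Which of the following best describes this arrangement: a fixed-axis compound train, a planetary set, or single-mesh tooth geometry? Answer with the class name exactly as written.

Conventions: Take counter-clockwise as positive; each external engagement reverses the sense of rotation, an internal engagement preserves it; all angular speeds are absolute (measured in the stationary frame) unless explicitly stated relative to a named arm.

class = fixed-axis compound train [5 meshes; 5 ratios multiply, 5 sense flips]
classification: fixed-axis compound train

fixed-axis compound train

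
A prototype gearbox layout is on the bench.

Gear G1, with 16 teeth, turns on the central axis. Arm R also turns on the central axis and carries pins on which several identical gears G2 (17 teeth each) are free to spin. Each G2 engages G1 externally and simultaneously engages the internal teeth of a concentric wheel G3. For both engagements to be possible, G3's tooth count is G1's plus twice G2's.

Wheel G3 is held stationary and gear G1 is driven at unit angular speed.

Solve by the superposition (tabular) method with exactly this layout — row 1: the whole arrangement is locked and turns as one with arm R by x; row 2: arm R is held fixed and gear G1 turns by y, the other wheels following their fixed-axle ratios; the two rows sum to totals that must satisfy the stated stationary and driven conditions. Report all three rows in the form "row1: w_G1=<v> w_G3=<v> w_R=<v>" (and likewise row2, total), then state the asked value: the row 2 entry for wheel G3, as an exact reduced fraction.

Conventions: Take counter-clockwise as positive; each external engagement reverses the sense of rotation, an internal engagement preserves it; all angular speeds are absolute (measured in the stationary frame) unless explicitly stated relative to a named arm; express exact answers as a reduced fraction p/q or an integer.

class = planetary set [G3 = 16+2·17 = 50; Willis about the carrier]
superposition row 1 [locked train]: every member turns x
row 2 (arm held, sun turns y): ω_ring = −(16/50)·y, ω_arm = 0
boundary: total ω_ring = x − (16/50)·y = 0 and total ω_sun = x + y = 1  ⇒  y = 25/33, x = 8/33
row 2 ring = −(16/50)·25/33 = -8/33
totals (row 1 + row 2): sun 8/33 + 25/33 = 1, ring 8/33 + (-8/33) = 0, arm 8/33 + 0 = 8/33
asked cell (row2, ring) = -8/33

row1: w_G1=8/33 w_G3=8/33 w_R=8/33
row2: w_G1=25/33 w_G3=-8/33 w_R=0
total: w_G1=1 w_G3=0 w_R=8/33
asked value: -8/33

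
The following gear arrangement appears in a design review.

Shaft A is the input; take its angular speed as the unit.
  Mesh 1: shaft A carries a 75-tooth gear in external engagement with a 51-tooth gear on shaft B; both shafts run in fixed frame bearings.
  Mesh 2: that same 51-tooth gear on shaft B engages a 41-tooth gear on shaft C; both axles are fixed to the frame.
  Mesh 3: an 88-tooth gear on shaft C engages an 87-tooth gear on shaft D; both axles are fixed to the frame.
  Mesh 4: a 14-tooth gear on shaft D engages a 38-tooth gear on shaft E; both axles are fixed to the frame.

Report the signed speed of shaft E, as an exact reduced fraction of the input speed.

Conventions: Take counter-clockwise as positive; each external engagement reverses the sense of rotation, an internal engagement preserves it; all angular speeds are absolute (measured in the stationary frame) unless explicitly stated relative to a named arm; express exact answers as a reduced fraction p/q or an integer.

15400/22591

4-mesh fixed-axis compound train (all bearings frame-fixed)
mesh 1 [75T→51T]: |ω|/ω_in = 1×75/51 = 25/17, sense flips to −
mesh 2 [51T→41T]: |ω|/ω_in = (25/17)×51/41 = 75/41, sense flips to +
mesh 3 [88T→87T]: |ω|/ω_in = (75/41)×88/87 = 2200/1189, sense flips to −
mesh 4 [14T→38T]: |ω|/ω_in = (2200/1189)×14/38 = 15400/22591, sense flips to +
signed output speed (× input speed) = 15400/22591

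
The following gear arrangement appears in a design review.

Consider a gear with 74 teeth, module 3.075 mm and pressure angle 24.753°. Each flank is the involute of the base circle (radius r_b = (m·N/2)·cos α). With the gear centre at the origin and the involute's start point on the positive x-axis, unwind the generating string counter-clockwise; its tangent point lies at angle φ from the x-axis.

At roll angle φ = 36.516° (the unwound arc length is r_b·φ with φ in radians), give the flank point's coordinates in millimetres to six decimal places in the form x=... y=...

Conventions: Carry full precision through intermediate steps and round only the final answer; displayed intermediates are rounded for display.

x=122.221980 y=8.558689

class = single-mesh tooth geometry [base-circle involute, m = 3.075, 74T]
pitch radius r_p = m·N/2 = 3.075·74/2 = 113.775000
base radius r_b = r_p·cos α = 113.775000·cos 24.753° = 103.321495
roll angle φ = 36.516° = 0.63732443 rad
x = r_b·(cos φ + φ·sin φ) = 122.221980
y = r_b·(sin φ − φ·cos φ) = 8.558689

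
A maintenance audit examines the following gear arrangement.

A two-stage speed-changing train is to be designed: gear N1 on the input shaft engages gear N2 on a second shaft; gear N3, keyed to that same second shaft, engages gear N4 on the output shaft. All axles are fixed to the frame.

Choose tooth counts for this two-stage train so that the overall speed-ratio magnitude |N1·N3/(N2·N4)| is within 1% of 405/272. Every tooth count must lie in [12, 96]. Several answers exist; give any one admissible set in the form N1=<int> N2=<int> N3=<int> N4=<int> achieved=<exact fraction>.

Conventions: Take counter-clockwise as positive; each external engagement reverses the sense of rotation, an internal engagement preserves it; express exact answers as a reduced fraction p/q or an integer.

topology: fixed-axis compound train — 2 stages, target 405/272
target = 405/272 in lowest terms: an exact hit needs N1·N3 = k·405 and N2·N4 = k·272 for one integer k, every count in [12, 96]; additionally prefer no 1:1 stage (N1 ≠ N2, N3 ≠ N4)
k = 1: N1·N3 = 405 = 15·27, N2·N4 = 272 = 16·17
achieved = 15·27/(16·17) = 405/272; |achieved − target| = 0 ≤ 81/5440 ✓

N1=15 N2=16 N3=27 N4=17 achieved=405/272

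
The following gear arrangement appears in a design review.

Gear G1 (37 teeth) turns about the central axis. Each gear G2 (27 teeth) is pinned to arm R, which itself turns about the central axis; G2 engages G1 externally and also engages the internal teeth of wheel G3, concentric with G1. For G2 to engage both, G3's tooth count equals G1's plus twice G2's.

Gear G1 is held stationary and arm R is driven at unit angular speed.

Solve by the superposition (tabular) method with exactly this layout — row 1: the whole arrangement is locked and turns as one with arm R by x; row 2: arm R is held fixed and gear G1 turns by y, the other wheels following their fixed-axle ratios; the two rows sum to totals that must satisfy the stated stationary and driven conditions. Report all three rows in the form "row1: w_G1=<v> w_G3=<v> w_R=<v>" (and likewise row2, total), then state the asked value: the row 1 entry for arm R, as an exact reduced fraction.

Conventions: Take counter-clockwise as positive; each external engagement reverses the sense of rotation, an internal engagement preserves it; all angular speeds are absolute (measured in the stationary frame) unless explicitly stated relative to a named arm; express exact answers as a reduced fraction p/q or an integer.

row1: w_G1=1 w_G3=1 w_R=1
row2: w_G1=-1 w_G3=37/91 w_R=0
total: w_G1=0 w_G3=128/91 w_R=1
asked value: 1

planetary set (37T centre, 27T on arm, 91T internal) — Willis relation
row 1 (train locked, turned with arm): all members turn x
row 2 (arm held, sun turns y): ω_ring = −(37/91)·y, ω_arm = 0
boundary: total ω_sun = x + y = 0 and total ω_arm = x = 1  ⇒  y = -1, x = 1
row 2 ring = −(37/91)·(-1) = 37/91
totals (row 1 + row 2): sun 1 + (-1) = 0, ring 1 + 37/91 = 128/91, arm 1 + 0 = 1
asked cell (row1, arm) = 1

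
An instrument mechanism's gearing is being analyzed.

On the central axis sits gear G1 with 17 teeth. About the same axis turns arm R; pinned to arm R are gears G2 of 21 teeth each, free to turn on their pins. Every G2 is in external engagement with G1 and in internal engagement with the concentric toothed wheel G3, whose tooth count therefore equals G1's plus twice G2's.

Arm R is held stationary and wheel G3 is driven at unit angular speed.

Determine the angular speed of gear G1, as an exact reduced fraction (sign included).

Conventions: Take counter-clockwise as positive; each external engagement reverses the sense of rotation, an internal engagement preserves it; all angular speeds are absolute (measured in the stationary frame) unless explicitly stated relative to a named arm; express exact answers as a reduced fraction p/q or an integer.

-59/17

planetary set (17T centre, 21T on arm, 59T internal) — Willis relation
ring teeth: 17 + 2·21 = 59
17(ω_sun−ω_arm) = −59(ω_ring−ω_arm),  ω_arm = 0, ω_ring = 1
ω_sun = 0 − (59/17)(1−0) = -59/17
exact speed ratio = -59/17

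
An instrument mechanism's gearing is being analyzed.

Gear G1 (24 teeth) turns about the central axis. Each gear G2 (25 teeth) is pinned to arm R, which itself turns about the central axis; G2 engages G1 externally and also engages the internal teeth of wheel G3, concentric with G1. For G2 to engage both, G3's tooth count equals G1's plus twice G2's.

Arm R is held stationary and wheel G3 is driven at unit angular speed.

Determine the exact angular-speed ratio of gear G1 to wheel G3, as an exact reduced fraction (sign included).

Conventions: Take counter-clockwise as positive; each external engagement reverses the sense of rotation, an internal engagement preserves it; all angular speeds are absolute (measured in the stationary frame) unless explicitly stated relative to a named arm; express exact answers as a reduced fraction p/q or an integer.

-37/12

recognized (axles ride arm R): planetary set, 24/25/74 teeth
ring teeth: 24 + 2·25 = 74
24(ω_sun−ω_arm) = −74(ω_ring−ω_arm),  ω_arm = 0, ω_ring = 1
ω_sun = 0 − (74/24)(1−0) = -37/12
ω_out/ω_in = -37/12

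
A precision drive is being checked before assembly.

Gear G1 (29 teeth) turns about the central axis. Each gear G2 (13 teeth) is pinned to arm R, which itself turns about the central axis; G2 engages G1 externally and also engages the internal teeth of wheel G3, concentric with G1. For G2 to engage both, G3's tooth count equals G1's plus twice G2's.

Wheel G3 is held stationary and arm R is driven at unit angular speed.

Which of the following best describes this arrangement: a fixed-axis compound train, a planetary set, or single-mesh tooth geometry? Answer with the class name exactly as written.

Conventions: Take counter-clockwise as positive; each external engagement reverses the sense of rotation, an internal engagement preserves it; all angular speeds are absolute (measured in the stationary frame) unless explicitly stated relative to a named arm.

recognized (axles ride arm R): planetary set, 29/13/55 teeth
classification: planetary set

planetary set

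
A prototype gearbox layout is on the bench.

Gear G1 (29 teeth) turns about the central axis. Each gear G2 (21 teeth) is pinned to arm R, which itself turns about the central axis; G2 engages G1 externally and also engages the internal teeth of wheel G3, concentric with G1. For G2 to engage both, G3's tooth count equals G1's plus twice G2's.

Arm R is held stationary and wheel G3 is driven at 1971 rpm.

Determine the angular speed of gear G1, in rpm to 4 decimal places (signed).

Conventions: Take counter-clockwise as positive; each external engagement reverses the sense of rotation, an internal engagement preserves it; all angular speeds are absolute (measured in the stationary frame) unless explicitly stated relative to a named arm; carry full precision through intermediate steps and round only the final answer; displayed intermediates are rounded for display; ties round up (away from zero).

recognized (axles ride arm R): planetary set, 29/21/71 teeth
normalise by the input: solve with ω_ring = 1, then scale by 1971 rpm
ring teeth: 29 + 2·21 = 71
29(ω_sun−ω_arm) = −71(ω_ring−ω_arm),  ω_arm = 0, ω_ring = 1
ω_sun = 0 − (71/29)(1−0) = -71/29
scale: ω_sun = -71/29 × 1971 rpm = -4825.5517 rpm

-4825.5517 rpm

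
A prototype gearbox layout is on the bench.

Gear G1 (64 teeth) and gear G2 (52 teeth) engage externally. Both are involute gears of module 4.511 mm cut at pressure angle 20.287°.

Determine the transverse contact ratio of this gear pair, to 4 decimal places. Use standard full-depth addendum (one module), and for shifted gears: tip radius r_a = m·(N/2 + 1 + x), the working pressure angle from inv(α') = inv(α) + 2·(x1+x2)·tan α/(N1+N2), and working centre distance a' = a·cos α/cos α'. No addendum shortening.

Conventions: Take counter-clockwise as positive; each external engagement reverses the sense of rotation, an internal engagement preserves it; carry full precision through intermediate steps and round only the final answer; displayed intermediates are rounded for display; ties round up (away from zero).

1.7621

topology: single-mesh involute geometry — m = 4.511, 64T/52T pair
base radii: r_b1 = 135.397503, r_b2 = 110.010471
tip radii: r_a1 = 148.863000, r_a2 = 121.797000
no profile shift: α' = α, a' = a
action lengths: √(r_a1²−r_b1²) = 61.868481, √(r_a2²−r_b2²) = 52.270503
base pitch p_b = π·m·cos α = 13.292619
CR = (61.868481 + 52.270503 − 261.638000·sin 20.28700°)/13.292619 = 1.762114
contact ratio ≈ 1.7621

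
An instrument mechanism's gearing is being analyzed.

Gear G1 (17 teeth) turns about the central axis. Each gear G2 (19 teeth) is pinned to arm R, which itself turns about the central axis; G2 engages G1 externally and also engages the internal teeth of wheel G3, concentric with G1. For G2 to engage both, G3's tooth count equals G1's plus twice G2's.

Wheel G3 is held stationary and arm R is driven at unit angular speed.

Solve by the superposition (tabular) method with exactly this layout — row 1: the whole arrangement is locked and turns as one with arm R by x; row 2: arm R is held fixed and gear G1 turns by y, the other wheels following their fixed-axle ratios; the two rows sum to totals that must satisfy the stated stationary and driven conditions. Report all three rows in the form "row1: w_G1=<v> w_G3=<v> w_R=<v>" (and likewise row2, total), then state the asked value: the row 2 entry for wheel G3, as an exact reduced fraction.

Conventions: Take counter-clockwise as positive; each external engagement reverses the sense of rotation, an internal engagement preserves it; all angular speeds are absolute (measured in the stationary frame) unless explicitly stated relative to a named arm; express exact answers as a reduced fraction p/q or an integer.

row1: w_G1=1 w_G3=1 w_R=1
row2: w_G1=55/17 w_G3=-1 w_R=0
total: w_G1=72/17 w_G3=0 w_R=1
asked value: -1

class = planetary set [G3 = 17+2·19 = 55; Willis about the carrier]
row 1 — lock + rotate with arm: ω_sun = ω_ring = ω_arm = x
row 2 (arm held, sun turns y): ω_ring = −(17/55)·y, ω_arm = 0
boundary: total ω_ring = x − (17/55)·y = 0 and total ω_arm = x = 1  ⇒  y = 55/17, x = 1
row 2 ring = −(17/55)·55/17 = -1
totals (row 1 + row 2): sun 1 + 55/17 = 72/17, ring 1 + (-1) = 0, arm 1 + 0 = 1
asked cell (row2, ring) = -1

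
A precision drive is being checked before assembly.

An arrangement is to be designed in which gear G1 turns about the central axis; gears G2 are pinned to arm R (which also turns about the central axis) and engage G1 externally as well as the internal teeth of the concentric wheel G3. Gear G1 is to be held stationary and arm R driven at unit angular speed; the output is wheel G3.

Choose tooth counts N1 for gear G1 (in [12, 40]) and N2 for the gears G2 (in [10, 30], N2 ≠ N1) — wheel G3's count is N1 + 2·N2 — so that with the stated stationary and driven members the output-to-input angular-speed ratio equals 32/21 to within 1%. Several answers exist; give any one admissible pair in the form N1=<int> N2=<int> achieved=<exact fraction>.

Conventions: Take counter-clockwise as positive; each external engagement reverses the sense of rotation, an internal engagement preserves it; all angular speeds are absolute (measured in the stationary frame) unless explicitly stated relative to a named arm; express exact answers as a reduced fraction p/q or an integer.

N1=22 N2=10 achieved=32/21

class = planetary set [ratio 32/21 wanted; Willis about the carrier]
Willis with ω_sun = 0: ω_ring/ω_arm = (N1+N3)/N3; set equal to 32/21  ⇒  N3/N1 = 1/(32/21 − 1) = 21/11
N3 = N1 + 2·N2  ⇒  N2/N1 = (N3/N1 − 1)/2 = (21/11 − 1)/2 = 5/11
smallest multiple with N1 ≥ 12 and N2 ≥ 10: k = 2  ⇒  N1 = 2·11 = 22, N2 = 2·5 = 10 (N1 ≤ 40, N2 ≤ 30, N2 ≠ N1 ✓), N3 = 22 + 2·10 = 42
check: (N1+N3)/N3 with N1 = 22, N3 = 42 gives 32/21; |achieved − target| = 0 ≤ 8/525 ✓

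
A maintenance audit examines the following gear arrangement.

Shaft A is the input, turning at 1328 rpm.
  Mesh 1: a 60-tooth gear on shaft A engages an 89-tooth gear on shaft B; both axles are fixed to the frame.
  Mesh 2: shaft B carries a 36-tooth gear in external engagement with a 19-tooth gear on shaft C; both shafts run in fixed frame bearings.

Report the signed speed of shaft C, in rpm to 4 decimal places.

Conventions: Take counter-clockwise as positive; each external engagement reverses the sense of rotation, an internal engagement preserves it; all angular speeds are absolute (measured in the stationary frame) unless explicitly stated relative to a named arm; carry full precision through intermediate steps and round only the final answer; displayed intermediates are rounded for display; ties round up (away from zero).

+1696.3217 rpm

topology: fixed-axis compound train — 2 meshes, A→C
mesh 1 [60T→89T]: ω = 1328.0000×60/89 = 895.2809 rpm, sense flips to −
mesh 2 [36T→19T]: ω = 895.2809×36/19 = 1696.3217 rpm, sense flips to +
signed output speed = +1696.3217 rpm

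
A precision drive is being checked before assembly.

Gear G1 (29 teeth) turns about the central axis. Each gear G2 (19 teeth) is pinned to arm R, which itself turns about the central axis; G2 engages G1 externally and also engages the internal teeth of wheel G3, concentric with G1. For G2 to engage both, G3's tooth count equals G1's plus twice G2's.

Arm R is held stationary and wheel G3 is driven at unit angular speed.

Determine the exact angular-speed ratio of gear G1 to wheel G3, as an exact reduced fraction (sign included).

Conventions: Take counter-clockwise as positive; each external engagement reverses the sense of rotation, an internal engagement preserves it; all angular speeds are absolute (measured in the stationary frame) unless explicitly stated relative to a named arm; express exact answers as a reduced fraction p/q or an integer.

class = planetary set [G3 = 29+2·19 = 67; Willis about the carrier]
ring teeth: 29 + 2·19 = 67
29(ω_sun−ω_arm) = −67(ω_ring−ω_arm),  ω_arm = 0, ω_ring = 1
ω_sun = 0 − (67/29)(1−0) = -67/29
ω_out/ω_in = -67/29

-67/29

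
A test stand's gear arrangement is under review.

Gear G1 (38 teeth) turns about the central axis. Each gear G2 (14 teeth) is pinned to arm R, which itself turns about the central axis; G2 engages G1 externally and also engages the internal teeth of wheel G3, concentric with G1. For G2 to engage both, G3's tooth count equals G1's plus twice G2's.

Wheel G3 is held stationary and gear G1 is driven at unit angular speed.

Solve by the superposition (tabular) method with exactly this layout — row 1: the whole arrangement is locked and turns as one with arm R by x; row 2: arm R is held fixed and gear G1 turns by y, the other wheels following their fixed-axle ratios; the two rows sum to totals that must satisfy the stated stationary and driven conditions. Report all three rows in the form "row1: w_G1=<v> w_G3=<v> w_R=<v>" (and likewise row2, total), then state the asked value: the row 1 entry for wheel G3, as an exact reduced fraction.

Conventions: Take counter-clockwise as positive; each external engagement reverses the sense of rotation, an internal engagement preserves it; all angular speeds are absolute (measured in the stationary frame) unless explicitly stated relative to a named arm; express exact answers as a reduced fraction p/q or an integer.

row1: w_G1=19/52 w_G3=19/52 w_R=19/52
row2: w_G1=33/52 w_G3=-19/52 w_R=0
total: w_G1=1 w_G3=0 w_R=19/52
asked value: 19/52

recognized (axles ride arm R): planetary set, 38/14/66 teeth
row 1 — lock + rotate with arm: ω_sun = ω_ring = ω_arm = x
superposition row 2 [arm held]: sun y, ring −(38/66)·y, arm 0
boundary: total ω_ring = x − (38/66)·y = 0 and total ω_sun = x + y = 1  ⇒  y = 33/52, x = 19/52
row 2 ring = −(38/66)·33/52 = -19/52
totals (row 1 + row 2): sun 19/52 + 33/52 = 1, ring 19/52 + (-19/52) = 0, arm 19/52 + 0 = 19/52
asked cell (row1, ring) = 19/52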